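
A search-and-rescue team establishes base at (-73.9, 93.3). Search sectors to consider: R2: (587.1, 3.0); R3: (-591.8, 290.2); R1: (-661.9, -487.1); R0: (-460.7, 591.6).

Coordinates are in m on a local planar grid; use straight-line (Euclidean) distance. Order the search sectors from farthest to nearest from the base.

Distance from the base at (-73.9, 93.3) to each:
R1 (-661.9, -487.1): 826.2 m
R2 (587.1, 3.0): 667.1 m
R0 (-460.7, 591.6): 630.8 m
R3 (-591.8, 290.2): 554.1 m

R1, R2, R0, R3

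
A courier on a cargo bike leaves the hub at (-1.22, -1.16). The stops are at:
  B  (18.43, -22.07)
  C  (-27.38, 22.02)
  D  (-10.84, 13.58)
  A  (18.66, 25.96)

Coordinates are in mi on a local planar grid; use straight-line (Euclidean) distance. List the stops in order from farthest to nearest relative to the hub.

C, A, B, D

Computing each straight-line distance from (-1.22, -1.16):
C (-27.38, 22.02): 35.0 mi
A (18.66, 25.96): 33.6 mi
B (18.43, -22.07): 28.7 mi
D (-10.84, 13.58): 17.6 mi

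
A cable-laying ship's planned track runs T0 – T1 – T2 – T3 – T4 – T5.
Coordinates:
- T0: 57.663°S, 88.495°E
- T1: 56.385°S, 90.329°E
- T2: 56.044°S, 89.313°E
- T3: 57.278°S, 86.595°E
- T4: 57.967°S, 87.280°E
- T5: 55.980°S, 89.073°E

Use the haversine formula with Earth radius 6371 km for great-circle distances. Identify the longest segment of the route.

Leg distances:
T0→T1: 180.3 km
T1→T2: 73.4 km
T2→T3: 215.4 km
T3→T4: 86.8 km
T4→T5: 246.2 km
The longest leg is T4–T5 at 246.2 km.

T4–T5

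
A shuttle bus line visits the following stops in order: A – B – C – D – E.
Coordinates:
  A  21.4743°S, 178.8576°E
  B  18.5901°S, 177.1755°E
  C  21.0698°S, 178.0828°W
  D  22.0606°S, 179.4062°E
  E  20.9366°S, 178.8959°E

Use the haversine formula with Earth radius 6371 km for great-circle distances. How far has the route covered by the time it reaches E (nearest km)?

1351 km

Leg distances:
A→B: 365.7 km  (cumulative 365.7 km)
B→C: 567.4 km  (cumulative 933.1 km)
C→D: 282.1 km  (cumulative 1215.2 km)
D→E: 135.7 km  (cumulative 1350.8 km)
Cumulative distance at E ≈ 1351 km.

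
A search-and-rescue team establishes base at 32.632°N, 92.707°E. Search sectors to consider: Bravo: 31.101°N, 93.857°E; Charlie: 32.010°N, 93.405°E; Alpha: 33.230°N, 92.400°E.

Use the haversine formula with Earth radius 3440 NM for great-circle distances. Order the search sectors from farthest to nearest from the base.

Distance from the base at 32.632°N, 92.707°E to each:
Bravo 31.101°N, 93.857°E: 109.0 NM
Charlie 32.010°N, 93.405°E: 51.5 NM
Alpha 33.230°N, 92.400°E: 39.1 NM

Bravo, Charlie, Alpha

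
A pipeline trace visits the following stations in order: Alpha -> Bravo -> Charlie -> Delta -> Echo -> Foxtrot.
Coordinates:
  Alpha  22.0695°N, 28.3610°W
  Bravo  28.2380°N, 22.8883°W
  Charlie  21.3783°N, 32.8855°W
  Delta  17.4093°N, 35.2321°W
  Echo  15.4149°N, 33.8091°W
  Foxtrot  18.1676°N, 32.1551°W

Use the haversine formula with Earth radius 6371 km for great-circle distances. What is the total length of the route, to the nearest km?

Leg distances:
Alpha→Bravo: 879.4 km  (cumulative 879.4 km)
Bravo→Charlie: 1263.9 km  (cumulative 2143.3 km)
Charlie→Delta: 505.3 km  (cumulative 2648.6 km)
Delta→Echo: 268.7 km  (cumulative 2917.4 km)
Echo→Foxtrot: 353.1 km  (cumulative 3270.5 km)
Total route length ≈ 3270 km.

3270 km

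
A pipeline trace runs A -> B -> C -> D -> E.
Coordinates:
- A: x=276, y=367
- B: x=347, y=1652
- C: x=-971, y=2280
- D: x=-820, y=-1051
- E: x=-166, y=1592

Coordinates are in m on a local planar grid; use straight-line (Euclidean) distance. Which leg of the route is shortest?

A–B

Leg distances:
A→B: 1287.0 m
B→C: 1460.0 m
C→D: 3334.4 m
D→E: 2722.7 m
The shortest leg is A–B at 1287.0 m.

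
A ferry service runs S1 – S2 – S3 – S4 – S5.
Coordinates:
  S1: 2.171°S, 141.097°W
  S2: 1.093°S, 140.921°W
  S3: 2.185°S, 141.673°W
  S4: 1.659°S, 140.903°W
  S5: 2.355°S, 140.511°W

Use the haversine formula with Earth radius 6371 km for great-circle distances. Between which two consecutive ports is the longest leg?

S2–S3

Leg distances:
S1→S2: 121.5 km
S2→S3: 147.4 km
S3→S4: 103.7 km
S4→S5: 88.8 km
The longest leg is S2–S3 at 147.4 km.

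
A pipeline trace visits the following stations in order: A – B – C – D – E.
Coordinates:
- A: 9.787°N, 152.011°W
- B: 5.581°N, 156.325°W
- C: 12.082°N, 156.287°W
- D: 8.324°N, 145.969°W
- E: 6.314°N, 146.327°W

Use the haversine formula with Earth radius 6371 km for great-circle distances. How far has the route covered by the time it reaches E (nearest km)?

Leg distances:
A→B: 666.8 km  (cumulative 666.8 km)
B→C: 722.9 km  (cumulative 1389.7 km)
C→D: 1203.8 km  (cumulative 2593.4 km)
D→E: 227.0 km  (cumulative 2820.4 km)
Cumulative distance at E ≈ 2820 km.

2820 km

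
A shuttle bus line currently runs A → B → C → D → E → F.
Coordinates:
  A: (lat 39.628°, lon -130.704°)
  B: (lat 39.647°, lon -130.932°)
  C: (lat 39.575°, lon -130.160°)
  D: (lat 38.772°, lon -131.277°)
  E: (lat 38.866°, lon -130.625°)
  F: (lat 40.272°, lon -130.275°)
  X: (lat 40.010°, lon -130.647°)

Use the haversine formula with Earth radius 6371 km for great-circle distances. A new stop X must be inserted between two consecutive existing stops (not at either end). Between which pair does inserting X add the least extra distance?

Added distance for inserting X between each consecutive pair:
A–B: 70.2 km
B–C: 44.3 km
C–D: 80.4 km
D–E: 217.7 km
E–F: 11.0 km
Smallest added distance is 11.0 km, inserting between E and F.

between E and F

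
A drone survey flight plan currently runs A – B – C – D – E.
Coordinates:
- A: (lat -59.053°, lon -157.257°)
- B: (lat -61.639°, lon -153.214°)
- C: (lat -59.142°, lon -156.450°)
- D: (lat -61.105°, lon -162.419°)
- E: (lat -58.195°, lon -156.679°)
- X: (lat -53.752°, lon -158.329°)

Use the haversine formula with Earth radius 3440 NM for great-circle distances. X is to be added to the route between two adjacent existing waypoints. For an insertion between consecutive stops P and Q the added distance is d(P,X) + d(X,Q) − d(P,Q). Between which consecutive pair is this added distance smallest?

between D and E

Added distance for inserting X between each consecutive pair:
A–B: 624.8 NM
B–C: 652.4 NM
C–D: 576.4 NM
D–E: 486.5 NM
Smallest added distance is 486.5 NM, inserting between D and E.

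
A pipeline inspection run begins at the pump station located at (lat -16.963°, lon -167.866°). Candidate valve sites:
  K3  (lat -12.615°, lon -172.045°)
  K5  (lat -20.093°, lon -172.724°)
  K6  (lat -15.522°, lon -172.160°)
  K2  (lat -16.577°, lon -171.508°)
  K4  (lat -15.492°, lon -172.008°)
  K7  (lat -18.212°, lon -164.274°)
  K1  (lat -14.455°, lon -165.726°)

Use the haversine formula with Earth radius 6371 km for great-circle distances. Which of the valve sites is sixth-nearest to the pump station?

Distances from the pump station ((lat -16.963°, lon -167.866°)):
K1: 360.9 km
K2: 390.1 km
K7: 405.3 km
K4: 471.5 km
K6: 485.6 km
K5: 619.2 km
K3: 659.9 km
The sixth-nearest is K5 at 619.2 km.

K5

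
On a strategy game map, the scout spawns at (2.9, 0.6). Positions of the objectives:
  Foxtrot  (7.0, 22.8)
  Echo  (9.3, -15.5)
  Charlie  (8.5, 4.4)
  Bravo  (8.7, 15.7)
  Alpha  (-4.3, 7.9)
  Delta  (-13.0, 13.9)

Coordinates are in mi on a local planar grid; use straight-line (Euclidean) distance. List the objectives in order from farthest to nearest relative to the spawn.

Foxtrot, Delta, Echo, Bravo, Alpha, Charlie

Computing each straight-line distance from (2.9, 0.6):
Foxtrot (7.0, 22.8): 22.6 mi
Delta (-13.0, 13.9): 20.7 mi
Echo (9.3, -15.5): 17.3 mi
Bravo (8.7, 15.7): 16.2 mi
Alpha (-4.3, 7.9): 10.3 mi
Charlie (8.5, 4.4): 6.8 mi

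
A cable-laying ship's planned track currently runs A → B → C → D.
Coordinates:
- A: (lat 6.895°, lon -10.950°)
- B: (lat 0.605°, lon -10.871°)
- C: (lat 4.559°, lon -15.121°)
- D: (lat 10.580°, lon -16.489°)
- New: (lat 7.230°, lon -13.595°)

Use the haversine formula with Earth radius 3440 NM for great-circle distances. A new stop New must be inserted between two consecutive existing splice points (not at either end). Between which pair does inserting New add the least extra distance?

Added distance for inserting New between each consecutive pair:
A–B: 211.1 NM
B–C: 266.0 NM
C–D: 78.3 NM
Smallest added distance is 78.3 NM, inserting between C and D.

between C and D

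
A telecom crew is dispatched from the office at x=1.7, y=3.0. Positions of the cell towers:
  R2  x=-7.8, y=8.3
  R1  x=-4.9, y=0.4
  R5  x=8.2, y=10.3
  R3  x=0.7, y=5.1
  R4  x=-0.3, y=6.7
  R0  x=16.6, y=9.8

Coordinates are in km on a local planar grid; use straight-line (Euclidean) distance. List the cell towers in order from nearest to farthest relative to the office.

R3, R4, R1, R5, R2, R0

Distance from the office at x=1.7, y=3.0 to each:
R3 x=0.7, y=5.1: 2.3 km
R4 x=-0.3, y=6.7: 4.2 km
R1 x=-4.9, y=0.4: 7.1 km
R5 x=8.2, y=10.3: 9.8 km
R2 x=-7.8, y=8.3: 10.9 km
R0 x=16.6, y=9.8: 16.4 km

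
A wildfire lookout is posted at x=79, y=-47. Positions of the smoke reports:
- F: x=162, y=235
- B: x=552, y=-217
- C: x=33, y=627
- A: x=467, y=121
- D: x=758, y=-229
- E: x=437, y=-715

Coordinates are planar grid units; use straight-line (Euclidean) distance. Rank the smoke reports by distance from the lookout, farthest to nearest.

E, D, C, B, A, F

Distances from the lookout:
E x=437, y=-715: 757.9
D x=758, y=-229: 703.0
C x=33, y=627: 675.6
B x=552, y=-217: 502.6
A x=467, y=121: 422.8
F x=162, y=235: 294.0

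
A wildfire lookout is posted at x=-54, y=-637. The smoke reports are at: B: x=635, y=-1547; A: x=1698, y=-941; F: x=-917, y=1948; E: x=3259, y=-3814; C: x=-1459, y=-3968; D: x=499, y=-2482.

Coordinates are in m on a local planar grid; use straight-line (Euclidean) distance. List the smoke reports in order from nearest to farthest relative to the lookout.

Distances from the lookout:
B x=635, y=-1547: 1141.4 m
A x=1698, y=-941: 1778.2 m
D x=499, y=-2482: 1926.1 m
F x=-917, y=1948: 2725.3 m
C x=-1459, y=-3968: 3615.2 m
E x=3259, y=-3814: 4590.1 m

B, A, D, F, C, E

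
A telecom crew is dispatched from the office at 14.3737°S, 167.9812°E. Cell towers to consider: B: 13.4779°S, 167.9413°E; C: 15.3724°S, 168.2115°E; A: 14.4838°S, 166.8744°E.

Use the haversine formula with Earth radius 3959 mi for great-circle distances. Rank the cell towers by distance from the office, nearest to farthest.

Computing each great-circle distance from 14.3737°S, 167.9812°E:
B 13.4779°S, 167.9413°E: 62.0 mi
C 15.3724°S, 168.2115°E: 70.7 mi
A 14.4838°S, 166.8744°E: 74.5 mi

B, C, A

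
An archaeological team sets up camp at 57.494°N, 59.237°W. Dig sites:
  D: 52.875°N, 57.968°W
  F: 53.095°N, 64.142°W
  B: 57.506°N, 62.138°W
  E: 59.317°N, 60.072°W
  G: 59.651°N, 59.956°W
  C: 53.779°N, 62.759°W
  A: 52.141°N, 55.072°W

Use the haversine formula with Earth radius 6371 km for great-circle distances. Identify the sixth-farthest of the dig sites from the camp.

E

Distances from the camp (57.494°N, 59.237°W):
A: 652.0 km
F: 579.1 km
D: 519.9 km
C: 468.4 km
G: 243.4 km
E: 208.5 km
B: 173.3 km
The sixth-farthest is E at 208.5 km.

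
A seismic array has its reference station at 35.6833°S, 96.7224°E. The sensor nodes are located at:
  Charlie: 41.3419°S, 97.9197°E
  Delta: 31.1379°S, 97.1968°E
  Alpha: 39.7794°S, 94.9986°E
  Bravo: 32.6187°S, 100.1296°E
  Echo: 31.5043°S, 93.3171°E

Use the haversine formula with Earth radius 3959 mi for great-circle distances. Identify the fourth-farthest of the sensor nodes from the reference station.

Alpha

Distances from the reference station (35.6833°S, 96.7224°E):
Charlie: 396.3 mi
Echo: 348.9 mi
Delta: 315.3 mi
Alpha: 298.3 mi
Bravo: 287.7 mi
The fourth-farthest is Alpha at 298.3 mi.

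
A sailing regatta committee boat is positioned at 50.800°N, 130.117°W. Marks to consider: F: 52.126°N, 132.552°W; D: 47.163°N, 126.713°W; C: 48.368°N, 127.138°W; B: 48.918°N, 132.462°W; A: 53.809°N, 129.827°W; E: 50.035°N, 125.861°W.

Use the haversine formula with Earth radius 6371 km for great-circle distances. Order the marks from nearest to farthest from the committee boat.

F, B, E, A, C, D

Computing each great-circle distance from 50.800°N, 130.117°W:
F 52.126°N, 132.552°W: 224.0 km
B 48.918°N, 132.462°W: 268.4 km
E 50.035°N, 125.861°W: 313.3 km
A 53.809°N, 129.827°W: 335.2 km
C 48.368°N, 127.138°W: 345.3 km
D 47.163°N, 126.713°W: 474.5 km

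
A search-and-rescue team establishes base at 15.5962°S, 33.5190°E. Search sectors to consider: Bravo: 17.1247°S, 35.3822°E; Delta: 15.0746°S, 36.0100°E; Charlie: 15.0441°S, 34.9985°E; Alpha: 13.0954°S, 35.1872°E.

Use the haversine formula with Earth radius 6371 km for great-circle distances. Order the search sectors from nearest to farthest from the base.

Computing each great-circle distance from 15.5962°S, 33.5190°E:
Charlie 15.0441°S, 34.9985°E: 170.1 km
Bravo 17.1247°S, 35.3822°E: 261.5 km
Delta 15.0746°S, 36.0100°E: 273.3 km
Alpha 13.0954°S, 35.1872°E: 331.1 km

Charlie, Bravo, Delta, Alpha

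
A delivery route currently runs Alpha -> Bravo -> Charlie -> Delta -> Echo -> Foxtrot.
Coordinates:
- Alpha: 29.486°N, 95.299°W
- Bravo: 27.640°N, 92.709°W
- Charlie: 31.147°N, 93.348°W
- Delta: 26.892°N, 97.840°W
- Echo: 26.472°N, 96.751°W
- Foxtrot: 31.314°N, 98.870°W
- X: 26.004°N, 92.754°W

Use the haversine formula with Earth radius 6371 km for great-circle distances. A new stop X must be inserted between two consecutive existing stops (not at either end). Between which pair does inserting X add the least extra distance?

Added distance for inserting X between each consecutive pair:
Alpha–Bravo: 317.3 km
Bravo–Charlie: 361.9 km
Charlie–Delta: 446.9 km
Delta–Echo: 800.0 km
Echo–Foxtrot: 664.6 km
Smallest added distance is 317.3 km, inserting between Alpha and Bravo.

between Alpha and Bravo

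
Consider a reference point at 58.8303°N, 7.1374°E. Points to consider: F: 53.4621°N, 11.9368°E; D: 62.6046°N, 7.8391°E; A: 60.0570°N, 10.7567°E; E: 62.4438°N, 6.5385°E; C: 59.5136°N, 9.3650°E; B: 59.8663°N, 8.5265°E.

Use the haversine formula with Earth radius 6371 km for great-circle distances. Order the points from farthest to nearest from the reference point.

F, D, E, A, C, B

Distances from the reference point:
F 53.4621°N, 11.9368°E: 666.5 km
D 62.6046°N, 7.8391°E: 421.4 km
E 62.4438°N, 6.5385°E: 403.1 km
A 60.0570°N, 10.7567°E: 245.8 km
C 59.5136°N, 9.3650°E: 147.9 km
B 59.8663°N, 8.5265°E: 139.5 km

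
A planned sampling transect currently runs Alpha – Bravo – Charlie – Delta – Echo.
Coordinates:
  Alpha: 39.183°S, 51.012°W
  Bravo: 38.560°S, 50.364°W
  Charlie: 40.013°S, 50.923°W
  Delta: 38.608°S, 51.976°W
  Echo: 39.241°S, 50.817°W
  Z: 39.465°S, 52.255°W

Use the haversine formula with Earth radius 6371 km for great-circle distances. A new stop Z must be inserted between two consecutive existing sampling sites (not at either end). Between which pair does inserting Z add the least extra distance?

between Charlie and Delta

Added distance for inserting Z between each consecutive pair:
Alpha–Bravo: 214.2 km
Bravo–Charlie: 152.5 km
Charlie–Delta: 46.9 km
Delta–Echo: 101.9 km
Smallest added distance is 46.9 km, inserting between Charlie and Delta.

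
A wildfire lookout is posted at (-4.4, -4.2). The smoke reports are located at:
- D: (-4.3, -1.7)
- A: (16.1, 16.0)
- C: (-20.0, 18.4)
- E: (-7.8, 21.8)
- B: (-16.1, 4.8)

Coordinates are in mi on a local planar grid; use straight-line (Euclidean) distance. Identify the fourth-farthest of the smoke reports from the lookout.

B

Distance to each, sorted:
A: 28.8 mi
C: 27.5 mi
E: 26.2 mi
B: 14.8 mi
D: 2.5 mi
The fourth-farthest is B at 14.8 mi.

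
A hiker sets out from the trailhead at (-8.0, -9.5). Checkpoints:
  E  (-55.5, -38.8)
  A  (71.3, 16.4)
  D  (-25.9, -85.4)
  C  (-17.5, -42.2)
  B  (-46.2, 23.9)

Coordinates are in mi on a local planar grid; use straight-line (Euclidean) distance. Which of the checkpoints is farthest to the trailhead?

A

Distance to each, sorted:
A: 83.4 mi
D: 78.0 mi
E: 55.8 mi
B: 50.7 mi
C: 34.1 mi
The farthest is A at 83.4 mi.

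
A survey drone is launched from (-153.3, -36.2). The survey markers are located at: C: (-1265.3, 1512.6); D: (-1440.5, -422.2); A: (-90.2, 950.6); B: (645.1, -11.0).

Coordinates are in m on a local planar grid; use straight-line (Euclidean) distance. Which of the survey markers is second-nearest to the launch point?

A

Distances from the launch point ((-153.3, -36.2)):
B: 798.8 m
A: 988.8 m
D: 1343.8 m
C: 1906.7 m
The second-nearest is A at 988.8 m.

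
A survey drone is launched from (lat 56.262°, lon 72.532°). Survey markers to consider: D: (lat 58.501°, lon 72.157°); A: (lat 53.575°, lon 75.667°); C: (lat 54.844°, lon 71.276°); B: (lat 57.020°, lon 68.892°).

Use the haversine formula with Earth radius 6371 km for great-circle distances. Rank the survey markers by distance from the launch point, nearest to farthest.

Distances from the launch point:
C (lat 54.844°, lon 71.276°): 176.4 km
B (lat 57.020°, lon 68.892°): 238.0 km
D (lat 58.501°, lon 72.157°): 250.0 km
A (lat 53.575°, lon 75.667°): 359.7 km

C, B, D, A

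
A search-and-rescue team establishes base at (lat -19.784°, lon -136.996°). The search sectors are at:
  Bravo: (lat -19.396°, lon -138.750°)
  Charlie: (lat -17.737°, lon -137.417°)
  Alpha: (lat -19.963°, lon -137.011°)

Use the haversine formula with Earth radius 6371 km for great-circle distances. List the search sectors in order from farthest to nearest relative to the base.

Computing each great-circle distance from (lat -19.784°, lon -136.996°):
Charlie (lat -17.737°, lon -137.417°): 231.9 km
Bravo (lat -19.396°, lon -138.750°): 188.7 km
Alpha (lat -19.963°, lon -137.011°): 20.0 km

Charlie, Bravo, Alpha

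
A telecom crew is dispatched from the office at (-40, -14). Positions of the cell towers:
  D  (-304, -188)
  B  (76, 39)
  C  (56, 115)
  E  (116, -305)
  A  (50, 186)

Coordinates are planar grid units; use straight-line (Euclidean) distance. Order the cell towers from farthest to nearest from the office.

Distance from the office at (-40, -14) to each:
E (116, -305): 330.2
D (-304, -188): 316.2
A (50, 186): 219.3
C (56, 115): 160.8
B (76, 39): 127.5

E, D, A, C, B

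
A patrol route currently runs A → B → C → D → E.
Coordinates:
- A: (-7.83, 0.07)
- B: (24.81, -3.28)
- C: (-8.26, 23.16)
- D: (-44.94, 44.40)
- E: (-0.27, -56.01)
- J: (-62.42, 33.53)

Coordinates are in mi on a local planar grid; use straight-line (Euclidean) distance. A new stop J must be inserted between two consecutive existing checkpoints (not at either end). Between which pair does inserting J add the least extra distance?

between D and E

Added distance for inserting J between each consecutive pair:
A–B: 125.9 mi
B–C: 107.5 mi
C–D: 33.3 mi
D–E: 19.7 mi
Smallest added distance is 19.7 mi, inserting between D and E.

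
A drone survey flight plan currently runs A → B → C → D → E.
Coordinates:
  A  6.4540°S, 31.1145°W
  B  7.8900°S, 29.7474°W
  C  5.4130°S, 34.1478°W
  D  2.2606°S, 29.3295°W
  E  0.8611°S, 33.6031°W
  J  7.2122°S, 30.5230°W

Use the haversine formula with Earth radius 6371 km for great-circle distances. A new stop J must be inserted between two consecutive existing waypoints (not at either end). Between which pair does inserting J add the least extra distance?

between A and B

Added distance for inserting J between each consecutive pair:
A–B: 1.0 km
B–C: 3.2 km
C–D: 374.8 km
D–E: 850.8 km
Smallest added distance is 1.0 km, inserting between A and B.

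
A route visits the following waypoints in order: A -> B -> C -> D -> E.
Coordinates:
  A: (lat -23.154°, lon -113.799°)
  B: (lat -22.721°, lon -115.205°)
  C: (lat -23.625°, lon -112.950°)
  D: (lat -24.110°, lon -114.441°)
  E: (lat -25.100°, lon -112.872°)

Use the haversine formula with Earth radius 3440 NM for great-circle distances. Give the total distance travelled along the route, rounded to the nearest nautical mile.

409 NM

Leg distances:
A→B: 82.0 NM  (cumulative 82.0 NM)
B→C: 135.8 NM  (cumulative 217.8 NM)
C→D: 86.9 NM  (cumulative 304.6 NM)
D→E: 104.3 NM  (cumulative 408.9 NM)
Total route length ≈ 409 NM.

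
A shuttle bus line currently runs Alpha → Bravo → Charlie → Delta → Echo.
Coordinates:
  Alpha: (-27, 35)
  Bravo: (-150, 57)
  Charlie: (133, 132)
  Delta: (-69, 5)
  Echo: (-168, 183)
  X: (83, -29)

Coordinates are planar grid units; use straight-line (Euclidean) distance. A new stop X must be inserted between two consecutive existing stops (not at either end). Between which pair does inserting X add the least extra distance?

between Charlie and Delta

Added distance for inserting X between each consecutive pair:
Alpha–Bravo: 250.7
Bravo–Charlie: 124.2
Charlie–Delta: 85.7
Delta–Echo: 280.6
Smallest added distance is 85.7, inserting between Charlie and Delta.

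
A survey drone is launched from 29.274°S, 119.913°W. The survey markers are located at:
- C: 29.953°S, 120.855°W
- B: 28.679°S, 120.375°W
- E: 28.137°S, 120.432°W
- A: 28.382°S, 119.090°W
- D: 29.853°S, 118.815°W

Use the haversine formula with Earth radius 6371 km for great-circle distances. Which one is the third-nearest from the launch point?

Distance to each, sorted:
B: 80.0 km
C: 118.3 km
D: 124.2 km
A: 127.5 km
E: 136.2 km
The third-nearest is D at 124.2 km.

D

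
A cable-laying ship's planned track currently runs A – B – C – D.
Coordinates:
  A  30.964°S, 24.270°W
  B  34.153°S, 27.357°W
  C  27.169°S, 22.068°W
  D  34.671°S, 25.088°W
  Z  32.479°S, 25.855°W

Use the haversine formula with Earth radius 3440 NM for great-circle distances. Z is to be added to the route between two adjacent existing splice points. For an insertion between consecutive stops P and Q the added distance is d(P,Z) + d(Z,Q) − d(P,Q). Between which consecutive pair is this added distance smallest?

Added distance for inserting Z between each consecutive pair:
A–B: 0.3 NM
B–C: 0.2 NM
C–D: 35.5 NM
Smallest added distance is 0.2 NM, inserting between B and C.

between B and C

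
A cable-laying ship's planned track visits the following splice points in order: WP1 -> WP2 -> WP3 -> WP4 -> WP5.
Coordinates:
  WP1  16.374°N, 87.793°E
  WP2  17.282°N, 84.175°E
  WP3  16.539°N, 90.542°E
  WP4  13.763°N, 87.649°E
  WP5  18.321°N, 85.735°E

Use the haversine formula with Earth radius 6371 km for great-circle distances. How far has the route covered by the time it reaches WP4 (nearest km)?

1518 km

Leg distances:
WP1→WP2: 398.1 km  (cumulative 398.1 km)
WP2→WP3: 682.3 km  (cumulative 1080.4 km)
WP3→WP4: 437.8 km  (cumulative 1518.2 km)
Cumulative distance at WP4 ≈ 1518 km.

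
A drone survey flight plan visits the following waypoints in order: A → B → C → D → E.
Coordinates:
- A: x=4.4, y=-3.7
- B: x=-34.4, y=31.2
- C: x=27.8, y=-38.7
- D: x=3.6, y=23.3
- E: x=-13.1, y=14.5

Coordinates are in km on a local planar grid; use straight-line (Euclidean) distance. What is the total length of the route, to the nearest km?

231 km

Leg distances:
A→B: 52.2 km  (cumulative 52.2 km)
B→C: 93.6 km  (cumulative 145.8 km)
C→D: 66.6 km  (cumulative 212.3 km)
D→E: 18.9 km  (cumulative 231.2 km)
Total route length ≈ 231 km.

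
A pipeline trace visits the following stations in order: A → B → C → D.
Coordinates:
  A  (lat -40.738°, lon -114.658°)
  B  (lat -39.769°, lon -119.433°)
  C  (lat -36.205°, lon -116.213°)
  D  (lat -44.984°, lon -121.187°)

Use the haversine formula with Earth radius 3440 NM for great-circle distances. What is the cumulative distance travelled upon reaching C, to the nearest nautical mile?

Leg distances:
A→B: 226.4 NM  (cumulative 226.4 NM)
B→C: 262.6 NM  (cumulative 489.0 NM)
Cumulative distance at C ≈ 489 NM.

489 NM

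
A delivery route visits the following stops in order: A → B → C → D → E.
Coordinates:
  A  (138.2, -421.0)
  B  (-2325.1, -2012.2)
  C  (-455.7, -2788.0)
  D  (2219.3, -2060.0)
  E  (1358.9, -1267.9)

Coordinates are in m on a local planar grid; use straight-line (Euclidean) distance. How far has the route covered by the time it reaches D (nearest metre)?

7729 m

Leg distances:
A→B: 2932.5 m  (cumulative 2932.5 m)
B→C: 2024.0 m  (cumulative 4956.5 m)
C→D: 2772.3 m  (cumulative 7728.8 m)
Cumulative distance at D ≈ 7729 m.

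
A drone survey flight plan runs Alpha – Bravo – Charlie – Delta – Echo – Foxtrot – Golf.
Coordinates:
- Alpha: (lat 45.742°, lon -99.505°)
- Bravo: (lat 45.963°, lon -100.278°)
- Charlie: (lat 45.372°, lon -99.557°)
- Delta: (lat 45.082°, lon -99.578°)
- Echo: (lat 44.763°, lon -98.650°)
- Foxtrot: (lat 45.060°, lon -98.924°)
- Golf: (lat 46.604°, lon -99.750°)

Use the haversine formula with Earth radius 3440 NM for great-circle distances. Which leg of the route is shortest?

Charlie–Delta

Leg distances:
Alpha→Bravo: 34.9 NM
Bravo→Charlie: 46.6 NM
Charlie→Delta: 17.4 NM
Delta→Echo: 43.9 NM
Echo→Foxtrot: 21.3 NM
Foxtrot→Golf: 98.9 NM
The shortest leg is Charlie–Delta at 17.4 NM.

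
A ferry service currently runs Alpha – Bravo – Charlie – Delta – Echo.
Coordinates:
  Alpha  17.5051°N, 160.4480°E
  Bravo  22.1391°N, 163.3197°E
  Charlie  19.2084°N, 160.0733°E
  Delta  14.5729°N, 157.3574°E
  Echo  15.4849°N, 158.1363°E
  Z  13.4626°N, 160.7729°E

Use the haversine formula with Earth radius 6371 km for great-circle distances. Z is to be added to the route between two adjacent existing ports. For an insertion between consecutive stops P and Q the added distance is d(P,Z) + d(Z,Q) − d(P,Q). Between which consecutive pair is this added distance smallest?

Added distance for inserting Z between each consecutive pair:
Alpha–Bravo: 856.1 km
Bravo–Charlie: 1175.6 km
Charlie–Delta: 441.0 km
Delta–Echo: 619.3 km
Smallest added distance is 441.0 km, inserting between Charlie and Delta.

between Charlie and Delta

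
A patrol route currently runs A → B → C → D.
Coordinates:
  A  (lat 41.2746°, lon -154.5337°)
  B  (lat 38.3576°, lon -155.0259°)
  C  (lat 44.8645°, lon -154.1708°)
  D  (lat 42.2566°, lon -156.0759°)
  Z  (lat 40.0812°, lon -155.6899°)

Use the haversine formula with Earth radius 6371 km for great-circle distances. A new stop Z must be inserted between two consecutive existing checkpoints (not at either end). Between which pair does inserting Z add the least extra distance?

Added distance for inserting Z between each consecutive pair:
A–B: 37.6 km
B–C: 19.2 km
C–D: 462.2 km
Smallest added distance is 19.2 km, inserting between B and C.

between B and C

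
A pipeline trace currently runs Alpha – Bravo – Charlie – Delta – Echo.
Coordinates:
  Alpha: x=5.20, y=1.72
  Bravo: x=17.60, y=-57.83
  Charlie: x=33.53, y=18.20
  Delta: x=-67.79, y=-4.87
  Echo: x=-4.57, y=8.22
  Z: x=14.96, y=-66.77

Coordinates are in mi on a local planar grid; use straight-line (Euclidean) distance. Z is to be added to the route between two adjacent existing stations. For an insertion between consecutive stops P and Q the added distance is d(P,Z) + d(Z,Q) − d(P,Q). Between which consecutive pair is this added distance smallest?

Added distance for inserting Z between each consecutive pair:
Alpha–Bravo: 17.7 mi
Bravo–Charlie: 18.6 mi
Charlie–Delta: 86.4 mi
Delta–Echo: 116.3 mi
Smallest added distance is 17.7 mi, inserting between Alpha and Bravo.

between Alpha and Bravo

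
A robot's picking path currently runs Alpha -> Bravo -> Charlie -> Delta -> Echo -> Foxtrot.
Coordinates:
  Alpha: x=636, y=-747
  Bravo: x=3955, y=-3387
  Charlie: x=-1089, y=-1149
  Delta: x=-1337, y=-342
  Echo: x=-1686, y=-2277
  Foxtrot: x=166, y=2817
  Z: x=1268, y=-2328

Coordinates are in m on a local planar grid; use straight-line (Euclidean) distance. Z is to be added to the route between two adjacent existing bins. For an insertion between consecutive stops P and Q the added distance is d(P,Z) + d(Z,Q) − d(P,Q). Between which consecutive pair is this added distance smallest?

between Bravo and Charlie

Added distance for inserting Z between each consecutive pair:
Alpha–Bravo: 349.9 m
Bravo–Charlie: 5.4 m
Charlie–Delta: 5066.9 m
Delta–Echo: 4263.9 m
Echo–Foxtrot: 2795.9 m
Smallest added distance is 5.4 m, inserting between Bravo and Charlie.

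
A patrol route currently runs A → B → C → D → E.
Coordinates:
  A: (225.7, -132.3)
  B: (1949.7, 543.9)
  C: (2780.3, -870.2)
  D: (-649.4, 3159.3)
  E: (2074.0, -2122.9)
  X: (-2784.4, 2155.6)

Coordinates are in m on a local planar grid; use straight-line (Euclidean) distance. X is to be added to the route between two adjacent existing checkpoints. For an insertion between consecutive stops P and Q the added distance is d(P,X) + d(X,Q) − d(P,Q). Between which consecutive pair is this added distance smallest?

Added distance for inserting X between each consecutive pair:
A–B: 6930.0 m
B–C: 9695.1 m
C–D: 3401.8 m
D–E: 2890.0 m
Smallest added distance is 2890.0 m, inserting between D and E.

between D and E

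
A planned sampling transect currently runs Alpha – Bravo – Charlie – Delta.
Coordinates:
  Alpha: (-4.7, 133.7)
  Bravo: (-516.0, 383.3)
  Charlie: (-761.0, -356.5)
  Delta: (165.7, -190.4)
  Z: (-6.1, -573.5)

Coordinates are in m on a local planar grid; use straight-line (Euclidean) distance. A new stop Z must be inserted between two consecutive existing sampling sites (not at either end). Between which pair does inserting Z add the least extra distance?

between Charlie and Delta

Added distance for inserting Z between each consecutive pair:
Alpha–Bravo: 1222.4 m
Bravo–Charlie: 1090.3 m
Charlie–Delta: 263.9 m
Smallest added distance is 263.9 m, inserting between Charlie and Delta.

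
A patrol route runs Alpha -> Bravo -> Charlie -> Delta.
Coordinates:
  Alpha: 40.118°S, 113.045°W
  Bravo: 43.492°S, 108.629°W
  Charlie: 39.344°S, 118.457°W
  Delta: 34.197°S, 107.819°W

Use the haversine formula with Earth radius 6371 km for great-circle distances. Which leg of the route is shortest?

Alpha–Bravo

Leg distances:
Alpha→Bravo: 524.0 km
Bravo→Charlie: 939.5 km
Charlie→Delta: 1105.8 km
The shortest leg is Alpha–Bravo at 524.0 km.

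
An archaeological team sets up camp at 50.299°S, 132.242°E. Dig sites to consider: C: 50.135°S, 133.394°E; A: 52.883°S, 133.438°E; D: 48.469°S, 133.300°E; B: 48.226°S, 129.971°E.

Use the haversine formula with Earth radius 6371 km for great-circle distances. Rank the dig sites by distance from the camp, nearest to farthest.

C, D, B, A

Distance from the camp at 50.299°S, 132.242°E to each:
C 50.135°S, 133.394°E: 84.0 km
D 48.469°S, 133.300°E: 217.4 km
B 48.226°S, 129.971°E: 283.3 km
A 52.883°S, 133.438°E: 299.0 km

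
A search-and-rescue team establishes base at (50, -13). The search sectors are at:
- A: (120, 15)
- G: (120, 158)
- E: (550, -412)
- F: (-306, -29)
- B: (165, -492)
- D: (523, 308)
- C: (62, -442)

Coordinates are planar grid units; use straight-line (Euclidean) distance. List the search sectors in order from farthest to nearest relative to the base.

E, D, B, C, F, G, A

Computing each straight-line distance from (50, -13):
E (550, -412): 639.7
D (523, 308): 571.6
B (165, -492): 492.6
C (62, -442): 429.2
F (-306, -29): 356.4
G (120, 158): 184.8
A (120, 15): 75.4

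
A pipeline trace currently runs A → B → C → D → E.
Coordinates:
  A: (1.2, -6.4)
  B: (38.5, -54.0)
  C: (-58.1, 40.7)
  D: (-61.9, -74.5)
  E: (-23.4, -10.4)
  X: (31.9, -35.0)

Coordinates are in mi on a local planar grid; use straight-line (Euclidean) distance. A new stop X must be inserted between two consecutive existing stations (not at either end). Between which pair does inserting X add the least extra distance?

between A and B

Added distance for inserting X between each consecutive pair:
A–B: 1.6 mi
B–C: 2.4 mi
C–D: 104.1 mi
D–E: 87.5 mi
Smallest added distance is 1.6 mi, inserting between A and B.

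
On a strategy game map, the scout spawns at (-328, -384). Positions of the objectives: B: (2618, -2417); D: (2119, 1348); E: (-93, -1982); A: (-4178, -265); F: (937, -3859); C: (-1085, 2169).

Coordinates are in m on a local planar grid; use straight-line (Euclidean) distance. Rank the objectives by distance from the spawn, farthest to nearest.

A, F, B, D, C, E

Distances from the spawn:
A (-4178, -265): 3851.8 m
F (937, -3859): 3698.1 m
B (2618, -2417): 3579.4 m
D (2119, 1348): 2997.9 m
C (-1085, 2169): 2662.9 m
E (-93, -1982): 1615.2 m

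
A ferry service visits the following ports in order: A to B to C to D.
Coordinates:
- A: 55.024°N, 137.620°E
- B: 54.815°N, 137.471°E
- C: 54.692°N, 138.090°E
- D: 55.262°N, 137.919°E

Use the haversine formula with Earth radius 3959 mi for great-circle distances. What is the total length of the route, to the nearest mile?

82 mi

Leg distances:
A→B: 15.6 mi  (cumulative 15.6 mi)
B→C: 26.1 mi  (cumulative 41.7 mi)
C→D: 40.0 mi  (cumulative 81.7 mi)
Total route length ≈ 82 mi.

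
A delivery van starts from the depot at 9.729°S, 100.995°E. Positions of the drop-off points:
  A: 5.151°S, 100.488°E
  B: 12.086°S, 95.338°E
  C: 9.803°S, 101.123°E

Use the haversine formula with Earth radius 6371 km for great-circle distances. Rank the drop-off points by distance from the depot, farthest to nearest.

B, A, C

Distances from the depot:
B 12.086°S, 95.338°E: 670.9 km
A 5.151°S, 100.488°E: 512.1 km
C 9.803°S, 101.123°E: 16.3 km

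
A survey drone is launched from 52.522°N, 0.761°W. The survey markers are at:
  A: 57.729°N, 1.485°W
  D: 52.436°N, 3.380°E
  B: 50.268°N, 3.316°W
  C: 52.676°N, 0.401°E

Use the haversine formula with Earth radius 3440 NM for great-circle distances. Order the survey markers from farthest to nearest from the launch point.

Distance from the launch point at 52.522°N, 0.761°W to each:
A 57.729°N, 1.485°W: 313.6 NM
B 50.268°N, 3.316°W: 165.7 NM
D 52.436°N, 3.380°E: 151.5 NM
C 52.676°N, 0.401°E: 43.4 NM

A, B, D, C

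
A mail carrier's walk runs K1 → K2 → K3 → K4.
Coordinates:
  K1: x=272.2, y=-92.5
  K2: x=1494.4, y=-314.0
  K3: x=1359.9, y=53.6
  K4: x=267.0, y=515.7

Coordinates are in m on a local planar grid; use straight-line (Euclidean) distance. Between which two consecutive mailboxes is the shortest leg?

Leg distances:
K1→K2: 1242.1 m
K2→K3: 391.4 m
K3→K4: 1186.6 m
The shortest leg is K2–K3 at 391.4 m.

K2–K3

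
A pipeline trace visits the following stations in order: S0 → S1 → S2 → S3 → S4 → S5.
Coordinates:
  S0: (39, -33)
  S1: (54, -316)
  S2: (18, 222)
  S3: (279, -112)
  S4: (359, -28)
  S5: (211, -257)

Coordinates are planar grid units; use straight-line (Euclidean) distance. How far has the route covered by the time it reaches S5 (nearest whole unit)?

Leg distances:
S0→S1: 283.4  (cumulative 283.4)
S1→S2: 539.2  (cumulative 822.6)
S2→S3: 423.9  (cumulative 1246.5)
S3→S4: 116.0  (cumulative 1362.5)
S4→S5: 272.7  (cumulative 1635.1)
Cumulative distance at S5 ≈ 1635.

1635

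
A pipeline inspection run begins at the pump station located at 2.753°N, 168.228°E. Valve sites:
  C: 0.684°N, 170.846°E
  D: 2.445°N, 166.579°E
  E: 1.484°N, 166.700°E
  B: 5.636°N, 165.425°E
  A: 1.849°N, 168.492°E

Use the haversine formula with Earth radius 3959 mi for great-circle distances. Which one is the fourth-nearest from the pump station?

C

Distance to each, sorted:
A: 65.1 mi
D: 115.8 mi
E: 137.2 mi
C: 230.5 mi
B: 277.5 mi
The fourth-nearest is C at 230.5 mi.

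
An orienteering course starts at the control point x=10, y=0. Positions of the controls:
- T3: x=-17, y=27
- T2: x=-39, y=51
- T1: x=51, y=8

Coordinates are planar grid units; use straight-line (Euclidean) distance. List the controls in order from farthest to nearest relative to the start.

T2, T1, T3

Distance from the start at x=10, y=0 to each:
T2 x=-39, y=51: 70.7
T1 x=51, y=8: 41.8
T3 x=-17, y=27: 38.2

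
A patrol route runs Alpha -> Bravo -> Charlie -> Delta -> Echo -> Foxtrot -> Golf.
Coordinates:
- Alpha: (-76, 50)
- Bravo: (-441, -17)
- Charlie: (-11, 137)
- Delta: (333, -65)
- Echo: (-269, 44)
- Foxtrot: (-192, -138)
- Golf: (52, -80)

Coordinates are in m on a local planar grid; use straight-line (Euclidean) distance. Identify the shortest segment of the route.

Leg distances:
Alpha→Bravo: 371.1 m
Bravo→Charlie: 456.7 m
Charlie→Delta: 398.9 m
Delta→Echo: 611.8 m
Echo→Foxtrot: 197.6 m
Foxtrot→Golf: 250.8 m
The shortest leg is Echo–Foxtrot at 197.6 m.

Echo–Foxtrot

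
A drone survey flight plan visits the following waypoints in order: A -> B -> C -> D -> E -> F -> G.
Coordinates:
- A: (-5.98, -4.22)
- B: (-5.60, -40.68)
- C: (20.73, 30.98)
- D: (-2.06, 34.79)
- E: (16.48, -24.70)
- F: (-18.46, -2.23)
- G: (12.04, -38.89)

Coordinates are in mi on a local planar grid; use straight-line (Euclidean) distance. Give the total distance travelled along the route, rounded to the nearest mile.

287 mi

Leg distances:
A→B: 36.5 mi  (cumulative 36.5 mi)
B→C: 76.3 mi  (cumulative 112.8 mi)
C→D: 23.1 mi  (cumulative 135.9 mi)
D→E: 62.3 mi  (cumulative 198.2 mi)
E→F: 41.5 mi  (cumulative 239.8 mi)
F→G: 47.7 mi  (cumulative 287.5 mi)
Total route length ≈ 287 mi.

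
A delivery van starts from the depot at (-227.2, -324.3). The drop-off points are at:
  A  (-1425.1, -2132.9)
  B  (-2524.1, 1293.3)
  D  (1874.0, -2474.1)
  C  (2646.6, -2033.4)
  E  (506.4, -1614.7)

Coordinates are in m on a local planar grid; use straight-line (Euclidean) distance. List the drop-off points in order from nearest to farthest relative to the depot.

E, A, B, D, C

Distances from the depot:
E (506.4, -1614.7): 1484.4 m
A (-1425.1, -2132.9): 2169.3 m
B (-2524.1, 1293.3): 2809.3 m
D (1874.0, -2474.1): 3006.1 m
C (2646.6, -2033.4): 3343.6 m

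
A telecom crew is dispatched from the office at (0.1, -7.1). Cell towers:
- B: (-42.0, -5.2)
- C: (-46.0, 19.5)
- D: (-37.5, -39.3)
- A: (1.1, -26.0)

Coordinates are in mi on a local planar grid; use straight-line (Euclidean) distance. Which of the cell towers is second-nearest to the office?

Distance to each, sorted:
A: 18.9 mi
B: 42.1 mi
D: 49.5 mi
C: 53.2 mi
The second-nearest is B at 42.1 mi.

B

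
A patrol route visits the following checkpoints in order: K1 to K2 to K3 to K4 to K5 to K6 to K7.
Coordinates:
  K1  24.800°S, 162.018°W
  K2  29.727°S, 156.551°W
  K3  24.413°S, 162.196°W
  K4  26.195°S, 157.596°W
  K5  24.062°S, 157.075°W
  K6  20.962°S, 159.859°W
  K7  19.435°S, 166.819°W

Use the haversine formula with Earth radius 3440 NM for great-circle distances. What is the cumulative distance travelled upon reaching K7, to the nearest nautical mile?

1902 NM

Leg distances:
K1→K2: 415.4 NM  (cumulative 415.4 NM)
K2→K3: 439.0 NM  (cumulative 854.4 NM)
K3→K4: 271.6 NM  (cumulative 1126.0 NM)
K4→K5: 131.2 NM  (cumulative 1257.2 NM)
K5→K6: 241.8 NM  (cumulative 1499.0 NM)
K6→K7: 402.7 NM  (cumulative 1901.7 NM)
Cumulative distance at K7 ≈ 1902 NM.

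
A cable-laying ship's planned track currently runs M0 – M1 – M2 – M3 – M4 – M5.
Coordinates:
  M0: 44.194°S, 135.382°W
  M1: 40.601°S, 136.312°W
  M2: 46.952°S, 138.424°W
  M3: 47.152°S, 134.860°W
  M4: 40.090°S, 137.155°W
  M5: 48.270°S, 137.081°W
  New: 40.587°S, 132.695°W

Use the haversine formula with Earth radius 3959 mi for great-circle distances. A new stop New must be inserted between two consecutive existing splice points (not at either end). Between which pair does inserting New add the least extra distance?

Added distance for inserting New between each consecutive pair:
M0–M1: 221.4 mi
M1–M2: 262.7 mi
M2–M3: 822.1 mi
M3–M4: 202.4 mi
M4–M5: 245.2 mi
Smallest added distance is 202.4 mi, inserting between M3 and M4.

between M3 and M4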